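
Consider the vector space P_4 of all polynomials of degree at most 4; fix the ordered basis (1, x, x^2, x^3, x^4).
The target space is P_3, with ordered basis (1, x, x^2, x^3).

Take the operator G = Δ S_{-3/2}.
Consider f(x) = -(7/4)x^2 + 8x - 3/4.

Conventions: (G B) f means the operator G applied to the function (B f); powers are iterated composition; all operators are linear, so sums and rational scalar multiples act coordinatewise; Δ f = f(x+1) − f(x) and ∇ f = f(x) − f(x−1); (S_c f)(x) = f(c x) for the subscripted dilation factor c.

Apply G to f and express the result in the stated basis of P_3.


S_{-3/2} f = -(63/16)x^2 - 12x - 3/4
Δ S_{-3/2} f = -(63/8)x - 255/16

g(x) = -(63/8)x - 255/16


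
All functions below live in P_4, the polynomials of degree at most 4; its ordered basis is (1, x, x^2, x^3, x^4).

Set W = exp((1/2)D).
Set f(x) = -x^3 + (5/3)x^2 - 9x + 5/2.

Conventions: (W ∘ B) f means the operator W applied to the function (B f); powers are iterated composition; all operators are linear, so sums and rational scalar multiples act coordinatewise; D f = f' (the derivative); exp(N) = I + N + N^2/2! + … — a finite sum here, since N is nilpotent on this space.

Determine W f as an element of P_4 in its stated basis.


order-1 term: -(3/2)x^2 + (5/3)x - 9/2
order-2 term: -(3/4)x + 5/12
order-3 term: -1/8
the series for exp((1/2)D) f terminates at order 3
exp((1/2)D) f = -x^3 + (1/6)x^2 - (97/12)x - 41/24

the result is g(x) = -x^3 + (1/6)x^2 - (97/12)x - 41/24


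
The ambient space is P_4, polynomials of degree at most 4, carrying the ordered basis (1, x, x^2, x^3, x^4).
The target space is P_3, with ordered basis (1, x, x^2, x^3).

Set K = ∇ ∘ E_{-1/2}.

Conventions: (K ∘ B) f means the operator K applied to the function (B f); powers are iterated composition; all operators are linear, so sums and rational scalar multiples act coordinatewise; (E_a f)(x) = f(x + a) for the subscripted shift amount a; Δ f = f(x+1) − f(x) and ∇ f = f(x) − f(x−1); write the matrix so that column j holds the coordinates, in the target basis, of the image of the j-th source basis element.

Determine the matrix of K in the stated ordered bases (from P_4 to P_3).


image of 1: 0
image of x: 1
image of x^2: 2x - 2
image of x^3: 3x^2 - 6x + 13/4
image of x^4: 4x^3 - 12x^2 + 13x - 5
each image's coordinates form column j of the matrix

the matrix is [[0, 1, -2, 13/4, -5]; [0, 0, 2, -6, 13]; [0, 0, 0, 3, -12]; [0, 0, 0, 0, 4]] (rows listed top to bottom)


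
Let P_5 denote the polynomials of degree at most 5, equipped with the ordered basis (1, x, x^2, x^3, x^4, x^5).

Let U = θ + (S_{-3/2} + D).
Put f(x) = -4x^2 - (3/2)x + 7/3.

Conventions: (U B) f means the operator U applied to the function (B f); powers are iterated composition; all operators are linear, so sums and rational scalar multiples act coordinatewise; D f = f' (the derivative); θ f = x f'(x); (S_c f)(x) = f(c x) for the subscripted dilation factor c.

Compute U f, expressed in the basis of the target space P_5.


θ f = -8x^2 - (3/2)x
S_{-3/2} f = -9x^2 + (9/4)x + 7/3
D f = -8x - 3/2
(S_{-3/2} + D) f = -9x^2 - (23/4)x + 5/6
(θ + (S_{-3/2} + D)) f = -17x^2 - (29/4)x + 5/6

g(x) = -17x^2 - (29/4)x + 5/6


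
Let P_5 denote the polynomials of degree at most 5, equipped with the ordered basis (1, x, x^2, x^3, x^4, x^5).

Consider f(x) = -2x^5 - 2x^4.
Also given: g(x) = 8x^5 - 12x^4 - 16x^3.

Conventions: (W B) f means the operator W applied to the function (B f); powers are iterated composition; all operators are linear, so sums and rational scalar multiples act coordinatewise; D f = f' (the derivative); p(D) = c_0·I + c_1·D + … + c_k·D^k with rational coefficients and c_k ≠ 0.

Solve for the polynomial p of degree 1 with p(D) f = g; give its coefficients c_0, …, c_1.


c_0 = -4, c_1 = 2

D^0 f = -2x^5 - 2x^4
D^1 f = -10x^4 - 8x^3
matching coefficients of g against c_0 f + c_1 Df + … from the top degree down determines the c_i
solution: c_0 = -4, c_1 = 2


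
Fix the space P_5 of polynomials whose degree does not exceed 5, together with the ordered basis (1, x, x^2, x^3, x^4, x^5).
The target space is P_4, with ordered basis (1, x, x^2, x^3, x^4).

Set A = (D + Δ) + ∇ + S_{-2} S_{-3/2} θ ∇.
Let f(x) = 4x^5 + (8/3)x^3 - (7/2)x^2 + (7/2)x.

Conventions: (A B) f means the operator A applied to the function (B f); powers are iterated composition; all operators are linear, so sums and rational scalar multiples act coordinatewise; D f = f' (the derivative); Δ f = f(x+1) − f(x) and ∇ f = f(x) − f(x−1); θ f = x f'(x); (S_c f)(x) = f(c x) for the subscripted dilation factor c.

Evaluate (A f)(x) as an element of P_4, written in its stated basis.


D f = 20x^4 + 8x^2 - 7x + 7/2
Δ f = 20x^4 + 40x^3 + 48x^2 + 21x + 20/3
(D + Δ) f = 40x^4 + 40x^3 + 56x^2 + 14x + 61/6
∇ f = 20x^4 - 40x^3 + 48x^2 - 35x + 41/3
∇ f = 20x^4 - 40x^3 + 48x^2 - 35x + 41/3
θ ∇ f = 80x^4 - 120x^3 + 96x^2 - 35x
S_{-3/2} θ ∇ f = 405x^4 + 405x^3 + 216x^2 + (105/2)x
S_{-2} S_{-3/2} θ ∇ f = 6480x^4 - 3240x^3 + 864x^2 - 105x
((D + Δ) + ∇ + S_{-2} S_{-3/2} θ ∇) f = 6540x^4 - 3240x^3 + 968x^2 - 126x + 143/6

g(x) = 6540x^4 - 3240x^3 + 968x^2 - 126x + 143/6


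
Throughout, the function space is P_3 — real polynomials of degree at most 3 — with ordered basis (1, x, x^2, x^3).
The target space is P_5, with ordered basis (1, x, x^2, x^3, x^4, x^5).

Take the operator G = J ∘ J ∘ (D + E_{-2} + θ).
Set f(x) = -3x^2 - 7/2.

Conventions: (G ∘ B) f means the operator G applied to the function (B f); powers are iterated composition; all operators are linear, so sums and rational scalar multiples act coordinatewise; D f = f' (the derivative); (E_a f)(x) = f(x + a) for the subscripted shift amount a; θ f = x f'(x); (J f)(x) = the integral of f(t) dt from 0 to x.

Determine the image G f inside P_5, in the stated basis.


the result is g(x) = -(3/4)x^4 + x^3 - (31/4)x^2

D f = -6x
E_{-2} f = -3x^2 + 12x - 31/2
θ f = -6x^2
(D + E_{-2} + θ) f = -9x^2 + 6x - 31/2
J (D + E_{-2} + θ) f = -3x^3 + 3x^2 - (31/2)x
J J (D + E_{-2} + θ) f = -(3/4)x^4 + x^3 - (31/4)x^2


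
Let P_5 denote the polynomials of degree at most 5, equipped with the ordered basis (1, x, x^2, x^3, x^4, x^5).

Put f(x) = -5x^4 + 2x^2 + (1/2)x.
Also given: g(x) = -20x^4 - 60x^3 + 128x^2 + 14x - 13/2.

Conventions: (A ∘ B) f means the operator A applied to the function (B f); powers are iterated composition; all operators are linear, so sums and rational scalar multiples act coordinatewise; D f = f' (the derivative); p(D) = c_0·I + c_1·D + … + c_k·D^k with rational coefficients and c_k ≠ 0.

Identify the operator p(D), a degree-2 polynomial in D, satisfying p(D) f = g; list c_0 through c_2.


D^0 f = -5x^4 + 2x^2 + (1/2)x
D^1 f = -20x^3 + 4x + 1/2
D^2 f = -60x^2 + 4
matching coefficients of g against c_0 f + c_1 Df + … from the top degree down determines the c_i
solution: c_0 = 4, c_1 = 3, c_2 = -2

c_0 = 4, c_1 = 3, c_2 = -2


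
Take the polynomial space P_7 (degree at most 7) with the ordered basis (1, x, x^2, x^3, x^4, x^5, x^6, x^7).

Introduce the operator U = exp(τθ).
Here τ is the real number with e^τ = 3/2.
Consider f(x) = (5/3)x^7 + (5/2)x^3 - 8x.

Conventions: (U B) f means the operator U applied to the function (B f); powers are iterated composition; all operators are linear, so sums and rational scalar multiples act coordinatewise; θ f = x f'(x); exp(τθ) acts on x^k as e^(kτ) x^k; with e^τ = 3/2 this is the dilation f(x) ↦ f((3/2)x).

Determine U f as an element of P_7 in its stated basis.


the result is g(x) = (3645/128)x^7 + (135/16)x^3 - 12x

exp(τθ) x^k = e^(kτ) x^k; with e^τ = 3/2 this sends x^k to (3/2)^k x^k
x ↦ 3/2 x
x^3 ↦ 27/8 x^3
x^7 ↦ 2187/128 x^7
applying this coordinatewise to f: exp(τθ) f = (3645/128)x^7 + (135/16)x^3 - 12x


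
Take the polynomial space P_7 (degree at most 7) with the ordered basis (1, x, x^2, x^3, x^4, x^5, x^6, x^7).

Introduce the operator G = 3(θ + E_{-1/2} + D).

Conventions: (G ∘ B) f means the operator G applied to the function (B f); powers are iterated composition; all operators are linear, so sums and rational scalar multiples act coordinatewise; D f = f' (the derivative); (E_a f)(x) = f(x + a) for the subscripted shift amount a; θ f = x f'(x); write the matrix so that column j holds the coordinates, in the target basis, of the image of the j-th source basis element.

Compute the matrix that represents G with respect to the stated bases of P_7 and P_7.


image of 1: 3
image of x: 6x + 3/2
image of x^2: 9x^2 + 3x + 3/4
image of x^3: 12x^3 + (9/2)x^2 + (9/4)x - 3/8
image of x^4: 15x^4 + 6x^3 + (9/2)x^2 - (3/2)x + 3/16
image of x^5: 18x^5 + (15/2)x^4 + (15/2)x^3 - (15/4)x^2 + (15/16)x - 3/32
image of x^6: 21x^6 + 9x^5 + (45/4)x^4 - (15/2)x^3 + (45/16)x^2 - (9/16)x + 3/64
image of x^7: 24x^7 + (21/2)x^6 + (63/4)x^5 - (105/8)x^4 + (105/16)x^3 - (63/32)x^2 + (21/64)x - 3/128
each image's coordinates form column j of the matrix

the matrix is [[3, 3/2, 3/4, -3/8, 3/16, -3/32, 3/64, -3/128]; [0, 6, 3, 9/4, -3/2, 15/16, -9/16, 21/64]; [0, 0, 9, 9/2, 9/2, -15/4, 45/16, -63/32]; [0, 0, 0, 12, 6, 15/2, -15/2, 105/16]; [0, 0, 0, 0, 15, 15/2, 45/4, -105/8]; [0, 0, 0, 0, 0, 18, 9, 63/4]; [0, 0, 0, 0, 0, 0, 21, 21/2]; [0, 0, 0, 0, 0, 0, 0, 24]] (rows listed top to bottom)


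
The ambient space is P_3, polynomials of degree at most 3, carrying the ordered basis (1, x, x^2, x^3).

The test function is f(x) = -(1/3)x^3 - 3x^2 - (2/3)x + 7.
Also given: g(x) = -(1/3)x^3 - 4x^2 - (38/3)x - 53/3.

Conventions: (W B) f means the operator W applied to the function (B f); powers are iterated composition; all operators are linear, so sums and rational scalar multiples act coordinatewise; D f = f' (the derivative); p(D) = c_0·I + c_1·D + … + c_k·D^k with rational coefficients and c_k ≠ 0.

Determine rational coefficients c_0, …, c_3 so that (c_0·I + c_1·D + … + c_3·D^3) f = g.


c_0 = 1, c_1 = 1, c_2 = 3, c_3 = 3

D^0 f = -(1/3)x^3 - 3x^2 - (2/3)x + 7
D^1 f = -x^2 - 6x - 2/3
D^2 f = -2x - 6
D^3 f = -2
matching coefficients of g against c_0 f + c_1 Df + … from the top degree down determines the c_i
solution: c_0 = 1, c_1 = 1, c_2 = 3, c_3 = 3


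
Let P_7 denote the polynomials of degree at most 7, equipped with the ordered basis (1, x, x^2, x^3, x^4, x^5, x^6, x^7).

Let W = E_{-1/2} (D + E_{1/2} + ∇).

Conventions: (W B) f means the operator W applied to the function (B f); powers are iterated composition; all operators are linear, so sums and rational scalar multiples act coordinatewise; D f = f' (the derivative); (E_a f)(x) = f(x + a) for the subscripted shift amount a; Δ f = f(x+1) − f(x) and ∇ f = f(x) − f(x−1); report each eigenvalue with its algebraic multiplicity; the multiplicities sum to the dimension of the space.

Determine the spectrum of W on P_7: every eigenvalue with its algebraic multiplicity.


image of 1: 1
image of x: x + 2
image of x^2: x^2 + 4x - 3
image of x^3: x^3 + 6x^2 - 9x + 4
image of x^4: x^4 + 8x^3 - 18x^2 + 16x - 11/2
image of x^5: x^5 + 10x^4 - 30x^3 + 40x^2 - (55/2)x + 63/8
image of x^6: x^6 + 12x^5 - 45x^4 + 80x^3 - (165/2)x^2 + (189/4)x - 185/16
image of x^7: x^7 + 14x^6 - 63x^5 + 140x^4 - (385/2)x^3 + (1323/8)x^2 - (1295/16)x + 275/16
the matrix is upper triangular; its diagonal is (1, 1, 1, 1, 1, 1, 1, 1)
for a triangular matrix the eigenvalues are the diagonal entries, with algebraic multiplicity their repetition count

λ = 1 (multiplicity 8)


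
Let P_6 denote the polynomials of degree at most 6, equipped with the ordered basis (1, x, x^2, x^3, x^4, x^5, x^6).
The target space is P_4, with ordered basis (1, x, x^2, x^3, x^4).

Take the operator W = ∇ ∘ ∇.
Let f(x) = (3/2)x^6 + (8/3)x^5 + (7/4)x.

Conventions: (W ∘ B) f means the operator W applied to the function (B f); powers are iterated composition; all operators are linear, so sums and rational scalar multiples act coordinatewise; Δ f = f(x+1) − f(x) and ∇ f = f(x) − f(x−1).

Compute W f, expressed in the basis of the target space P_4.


the image equals g(x) = 45x^4 - (380/3)x^3 + 155x^2 - (250/3)x + 13

∇ f = 9x^5 - (55/6)x^4 + (10/3)x^3 + (25/6)x^2 - (13/3)x + 35/12
∇ ∇ f = 45x^4 - (380/3)x^3 + 155x^2 - (250/3)x + 13


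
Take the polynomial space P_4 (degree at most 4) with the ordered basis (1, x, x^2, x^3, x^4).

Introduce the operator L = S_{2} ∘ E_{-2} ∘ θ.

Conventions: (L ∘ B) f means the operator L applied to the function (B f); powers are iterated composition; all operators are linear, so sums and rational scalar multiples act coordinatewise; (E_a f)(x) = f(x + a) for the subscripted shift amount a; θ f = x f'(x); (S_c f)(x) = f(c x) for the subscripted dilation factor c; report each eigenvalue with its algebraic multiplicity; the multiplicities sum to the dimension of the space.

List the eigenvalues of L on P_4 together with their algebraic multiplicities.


λ = 0 (multiplicity 1), λ = 2 (multiplicity 1), λ = 8 (multiplicity 1), λ = 24 (multiplicity 1), λ = 64 (multiplicity 1)

image of 1: 0
image of x: 2x - 2
image of x^2: 8x^2 - 16x + 8
image of x^3: 24x^3 - 72x^2 + 72x - 24
image of x^4: 64x^4 - 256x^3 + 384x^2 - 256x + 64
the matrix is upper triangular; its diagonal is (0, 2, 8, 24, 64)
for a triangular matrix the eigenvalues are the diagonal entries, with algebraic multiplicity their repetition count


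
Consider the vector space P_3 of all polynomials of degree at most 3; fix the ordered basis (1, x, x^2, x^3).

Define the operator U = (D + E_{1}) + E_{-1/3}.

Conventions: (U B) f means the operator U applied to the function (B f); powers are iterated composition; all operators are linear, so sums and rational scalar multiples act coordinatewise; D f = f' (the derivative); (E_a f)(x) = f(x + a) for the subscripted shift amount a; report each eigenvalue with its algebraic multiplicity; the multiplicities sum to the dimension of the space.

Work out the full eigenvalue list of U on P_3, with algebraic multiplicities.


image of 1: 2
image of x: 2x + 5/3
image of x^2: 2x^2 + (10/3)x + 10/9
image of x^3: 2x^3 + 5x^2 + (10/3)x + 26/27
the matrix is upper triangular; its diagonal is (2, 2, 2, 2)
for a triangular matrix the eigenvalues are the diagonal entries, with algebraic multiplicity their repetition count

λ = 2 (multiplicity 4)


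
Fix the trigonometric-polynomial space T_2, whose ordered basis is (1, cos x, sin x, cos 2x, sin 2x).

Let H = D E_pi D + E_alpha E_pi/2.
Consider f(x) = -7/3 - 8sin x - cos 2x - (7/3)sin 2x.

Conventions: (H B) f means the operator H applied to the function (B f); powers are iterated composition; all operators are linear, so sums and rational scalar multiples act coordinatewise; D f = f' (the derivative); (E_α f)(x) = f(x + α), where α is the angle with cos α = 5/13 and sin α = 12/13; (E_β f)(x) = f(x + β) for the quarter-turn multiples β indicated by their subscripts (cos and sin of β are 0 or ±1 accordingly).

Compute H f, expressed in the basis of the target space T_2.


the result is g(x) = -7/3 - (40/13)cos x - (8/13)sin x + (837/169)cos 2x + (3539/507)sin 2x

D f = -8cos x - (14/3)cos 2x + 2sin 2x
E_pi D f = 8cos x - (14/3)cos 2x + 2sin 2x
D E_pi D f = -8sin x + 4cos 2x + (28/3)sin 2x
E_pi/2 f = -7/3 - 8cos x + cos 2x + (7/3)sin 2x
E_alpha E_pi/2 f = -7/3 - (40/13)cos x + (96/13)sin x + (161/169)cos 2x - (1193/507)sin 2x
(D E_pi D + E_alpha E_pi/2) f = -7/3 - (40/13)cos x - (8/13)sin x + (837/169)cos 2x + (3539/507)sin 2x


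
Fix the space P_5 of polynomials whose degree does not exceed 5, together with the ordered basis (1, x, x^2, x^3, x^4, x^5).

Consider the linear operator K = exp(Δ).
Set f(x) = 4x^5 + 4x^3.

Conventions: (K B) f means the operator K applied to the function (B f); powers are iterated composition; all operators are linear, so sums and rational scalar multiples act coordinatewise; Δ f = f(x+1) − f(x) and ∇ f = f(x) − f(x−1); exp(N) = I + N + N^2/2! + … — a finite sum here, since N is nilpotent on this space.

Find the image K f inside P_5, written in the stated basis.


g(x) = 4x^5 + 20x^4 + 84x^3 + 212x^2 + 324x + 228

order-1 term: 20x^4 + 40x^3 + 52x^2 + 32x + 8
order-2 term: 40x^3 + 120x^2 + 152x + 72
order-3 term: 40x^2 + 120x + 104
order-4 term: 20x + 40
order-5 term: 4
the series for exp(Δ) f terminates at order 5
exp(Δ) f = 4x^5 + 20x^4 + 84x^3 + 212x^2 + 324x + 228


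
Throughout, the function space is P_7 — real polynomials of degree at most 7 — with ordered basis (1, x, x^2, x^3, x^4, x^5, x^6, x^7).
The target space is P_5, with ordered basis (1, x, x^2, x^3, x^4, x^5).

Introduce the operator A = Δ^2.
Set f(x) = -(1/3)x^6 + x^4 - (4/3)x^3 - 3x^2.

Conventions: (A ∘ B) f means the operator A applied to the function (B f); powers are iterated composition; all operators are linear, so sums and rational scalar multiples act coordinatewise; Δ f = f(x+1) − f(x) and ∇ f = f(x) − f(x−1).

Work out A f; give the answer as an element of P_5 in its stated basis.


the image equals g(x) = -10x^4 - 40x^3 - 58x^2 - 44x - 62/3

Δ f = -2x^5 - 5x^4 - (8/3)x^3 - 3x^2 - 8x - 11/3
Δ Δ f = -10x^4 - 40x^3 - 58x^2 - 44x - 62/3


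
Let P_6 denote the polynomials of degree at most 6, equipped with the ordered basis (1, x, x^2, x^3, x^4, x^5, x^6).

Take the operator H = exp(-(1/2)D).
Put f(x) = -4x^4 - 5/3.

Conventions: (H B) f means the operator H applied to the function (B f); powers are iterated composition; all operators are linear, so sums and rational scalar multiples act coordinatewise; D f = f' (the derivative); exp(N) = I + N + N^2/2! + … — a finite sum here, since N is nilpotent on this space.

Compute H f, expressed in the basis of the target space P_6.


the result is g(x) = -4x^4 + 8x^3 - 6x^2 + 2x - 23/12

order-1 term: 8x^3
order-2 term: -6x^2
order-3 term: 2x
order-4 term: -1/4
the series for exp(-(1/2)D) f terminates at order 4
exp(-(1/2)D) f = -4x^4 + 8x^3 - 6x^2 + 2x - 23/12


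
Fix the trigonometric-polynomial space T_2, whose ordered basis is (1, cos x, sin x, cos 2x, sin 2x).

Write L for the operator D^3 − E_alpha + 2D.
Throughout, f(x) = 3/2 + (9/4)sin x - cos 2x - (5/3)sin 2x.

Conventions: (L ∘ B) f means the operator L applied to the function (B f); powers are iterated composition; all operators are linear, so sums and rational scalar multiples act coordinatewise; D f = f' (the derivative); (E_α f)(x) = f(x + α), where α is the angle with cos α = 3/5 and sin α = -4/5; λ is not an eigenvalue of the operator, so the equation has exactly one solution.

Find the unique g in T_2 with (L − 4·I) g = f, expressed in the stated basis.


write g with unknown coordinates in the stated basis and equate coefficients in (L − 4·I) g = f
solving from the highest basis element down gives g = -3/10 - (81/488)cos x - (207/488)sin x - (101/1731)cos 2x + (231/577)sin 2x
check: L g = 3/10 - (81/122)cos x + (135/244)sin x - (2135/1731)cos 2x - (113/1731)sin 2x
so L g − 4·g = 3/2 + (9/4)sin x - cos 2x - (5/3)sin 2x = f ✓

the result is g(x) = -3/10 - (81/488)cos x - (207/488)sin x - (101/1731)cos 2x + (231/577)sin 2x


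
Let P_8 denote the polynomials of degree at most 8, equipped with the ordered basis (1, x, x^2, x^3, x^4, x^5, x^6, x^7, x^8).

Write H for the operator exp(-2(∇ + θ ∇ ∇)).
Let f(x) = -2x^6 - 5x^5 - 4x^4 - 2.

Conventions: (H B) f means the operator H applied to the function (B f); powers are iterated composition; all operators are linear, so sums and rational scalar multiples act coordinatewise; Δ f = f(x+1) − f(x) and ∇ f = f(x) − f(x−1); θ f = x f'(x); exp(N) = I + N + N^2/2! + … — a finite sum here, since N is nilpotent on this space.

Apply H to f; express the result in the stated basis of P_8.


the result is g(x) = -2x^6 + 19x^5 + 346x^4 - 3588x^3 + 4448x^2 + 10102x - 2060

order-1 term: 24x^5 + 470x^4 - 828x^3 + 664x^2 - 206x - 2
order-2 term: -120x^4 - 3080x^3 - 3336x^2 + 8996x + 2144
order-3 term: 320x^3 + 7600x^2 + 9008x - 6248
order-4 term: -480x^2 - 8080x - 864
order-5 term: 384x + 3040
order-6 term: -128
the series for exp(-2(∇ + θ ∇ ∇)) f terminates at order 6
exp(-2(∇ + θ ∇ ∇)) f = -2x^6 + 19x^5 + 346x^4 - 3588x^3 + 4448x^2 + 10102x - 2060


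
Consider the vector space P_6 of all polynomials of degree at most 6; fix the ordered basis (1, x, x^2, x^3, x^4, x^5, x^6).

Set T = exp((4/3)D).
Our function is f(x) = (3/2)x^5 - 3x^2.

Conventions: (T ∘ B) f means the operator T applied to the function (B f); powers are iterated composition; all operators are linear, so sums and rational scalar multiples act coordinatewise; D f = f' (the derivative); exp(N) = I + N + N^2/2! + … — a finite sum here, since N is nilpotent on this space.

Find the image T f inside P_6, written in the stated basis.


g(x) = (3/2)x^5 + 10x^4 + (80/3)x^3 + (293/9)x^2 + (424/27)x + 80/81

order-1 term: 10x^4 - 8x
order-2 term: (80/3)x^3 - 16/3
order-3 term: (320/9)x^2
order-4 term: (640/27)x
order-5 term: 512/81
the series for exp((4/3)D) f terminates at order 5
exp((4/3)D) f = (3/2)x^5 + 10x^4 + (80/3)x^3 + (293/9)x^2 + (424/27)x + 80/81


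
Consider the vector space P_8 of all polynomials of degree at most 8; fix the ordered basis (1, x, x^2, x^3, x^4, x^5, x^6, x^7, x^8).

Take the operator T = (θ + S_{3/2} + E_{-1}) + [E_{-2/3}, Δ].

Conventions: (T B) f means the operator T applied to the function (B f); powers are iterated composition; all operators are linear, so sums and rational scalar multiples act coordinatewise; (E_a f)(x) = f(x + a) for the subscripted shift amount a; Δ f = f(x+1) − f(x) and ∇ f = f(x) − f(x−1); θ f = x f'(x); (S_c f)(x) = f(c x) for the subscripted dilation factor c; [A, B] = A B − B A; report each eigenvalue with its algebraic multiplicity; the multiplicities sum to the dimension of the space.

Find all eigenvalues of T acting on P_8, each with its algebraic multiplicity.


λ = 2 (multiplicity 1), λ = 7/2 (multiplicity 1), λ = 21/4 (multiplicity 1), λ = 59/8 (multiplicity 1), λ = 161/16 (multiplicity 1), λ = 435/32 (multiplicity 1), λ = 1177/64 (multiplicity 1), λ = 3211/128 (multiplicity 1), λ = 8865/256 (multiplicity 1)

image of 1: 2
image of x: (7/2)x - 1
image of x^2: (21/4)x^2 - 2x + 1
image of x^3: (59/8)x^3 - 3x^2 + 3x - 1
image of x^4: (161/16)x^4 - 4x^3 + 6x^2 - 4x + 1
image of x^5: (435/32)x^5 - 5x^4 + 10x^3 - 10x^2 + 5x - 1
image of x^6: (1177/64)x^6 - 6x^5 + 15x^4 - 20x^3 + 15x^2 - 6x + 1
image of x^7: (3211/128)x^7 - 7x^6 + 21x^5 - 35x^4 + 35x^3 - 21x^2 + 7x - 1
image of x^8: (8865/256)x^8 - 8x^7 + 28x^6 - 56x^5 + 70x^4 - 56x^3 + 28x^2 - 8x + 1
the matrix is upper triangular; its diagonal is (2, 7/2, 21/4, 59/8, 161/16, 435/32, 1177/64, 3211/128, 8865/256)
for a triangular matrix the eigenvalues are the diagonal entries, with algebraic multiplicity their repetition count


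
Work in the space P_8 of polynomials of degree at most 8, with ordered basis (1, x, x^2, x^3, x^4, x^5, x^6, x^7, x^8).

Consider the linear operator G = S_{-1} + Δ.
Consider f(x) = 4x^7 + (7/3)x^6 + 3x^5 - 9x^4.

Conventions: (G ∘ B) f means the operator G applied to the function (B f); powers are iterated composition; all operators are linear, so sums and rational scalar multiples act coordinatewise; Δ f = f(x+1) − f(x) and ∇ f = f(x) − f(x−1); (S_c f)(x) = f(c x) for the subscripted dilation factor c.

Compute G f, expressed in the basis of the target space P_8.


g(x) = -4x^7 + (91/3)x^6 + 95x^5 + 181x^4 + (542/3)x^3 + 95x^2 + 21x + 1/3

S_{-1} f = -4x^7 + (7/3)x^6 - 3x^5 - 9x^4
Δ f = 28x^6 + 98x^5 + 190x^4 + (542/3)x^3 + 95x^2 + 21x + 1/3
(S_{-1} + Δ) f = -4x^7 + (91/3)x^6 + 95x^5 + 181x^4 + (542/3)x^3 + 95x^2 + 21x + 1/3


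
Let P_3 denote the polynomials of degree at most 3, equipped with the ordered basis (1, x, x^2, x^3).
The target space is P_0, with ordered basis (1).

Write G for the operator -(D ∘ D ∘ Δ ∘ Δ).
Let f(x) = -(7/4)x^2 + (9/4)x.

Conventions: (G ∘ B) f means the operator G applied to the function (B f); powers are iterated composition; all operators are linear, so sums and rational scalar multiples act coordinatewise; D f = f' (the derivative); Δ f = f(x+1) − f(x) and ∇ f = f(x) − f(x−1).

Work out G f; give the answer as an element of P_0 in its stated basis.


Δ f = -(7/2)x + 1/2
Δ Δ f = -7/2
D (Δ ∘ Δ) f = 0
D D (Δ ∘ Δ) f = 0
(-(D ∘ D ∘ Δ ∘ Δ)) f = 0

g(x) = 0


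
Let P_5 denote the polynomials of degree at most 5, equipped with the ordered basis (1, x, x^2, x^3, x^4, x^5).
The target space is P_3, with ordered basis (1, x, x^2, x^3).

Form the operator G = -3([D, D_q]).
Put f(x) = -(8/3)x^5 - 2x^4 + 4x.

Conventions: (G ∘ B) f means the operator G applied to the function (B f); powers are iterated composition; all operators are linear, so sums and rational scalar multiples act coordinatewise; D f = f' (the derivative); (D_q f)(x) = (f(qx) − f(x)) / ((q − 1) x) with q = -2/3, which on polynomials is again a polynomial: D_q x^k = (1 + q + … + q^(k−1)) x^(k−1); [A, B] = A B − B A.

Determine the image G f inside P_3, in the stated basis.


D_q f = -(440/243)x^4 - (26/27)x^3 + 4
D D_q f = -(1760/243)x^3 - (26/9)x^2
D f = -(40/3)x^4 - 8x^3 + 4
D_q D f = -(520/81)x^3 - (56/9)x^2
[D, D_q] f = -(200/243)x^3 + (10/3)x^2
(-3([D, D_q])) f = (200/81)x^3 - 10x^2

g(x) = (200/81)x^3 - 10x^2


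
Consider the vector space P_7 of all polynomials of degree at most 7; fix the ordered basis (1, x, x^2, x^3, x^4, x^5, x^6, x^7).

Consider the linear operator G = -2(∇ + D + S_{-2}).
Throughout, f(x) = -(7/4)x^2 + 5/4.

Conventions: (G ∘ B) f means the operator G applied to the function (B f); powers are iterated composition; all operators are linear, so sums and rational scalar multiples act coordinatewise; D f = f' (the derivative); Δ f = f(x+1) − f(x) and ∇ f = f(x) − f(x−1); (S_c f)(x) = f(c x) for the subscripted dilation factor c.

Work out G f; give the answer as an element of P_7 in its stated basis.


the result is g(x) = 14x^2 + 14x - 6

∇ f = -(7/2)x + 7/4
D f = -(7/2)x
S_{-2} f = -7x^2 + 5/4
(∇ + D + S_{-2}) f = -7x^2 - 7x + 3
(-2(∇ + D + S_{-2})) f = 14x^2 + 14x - 6


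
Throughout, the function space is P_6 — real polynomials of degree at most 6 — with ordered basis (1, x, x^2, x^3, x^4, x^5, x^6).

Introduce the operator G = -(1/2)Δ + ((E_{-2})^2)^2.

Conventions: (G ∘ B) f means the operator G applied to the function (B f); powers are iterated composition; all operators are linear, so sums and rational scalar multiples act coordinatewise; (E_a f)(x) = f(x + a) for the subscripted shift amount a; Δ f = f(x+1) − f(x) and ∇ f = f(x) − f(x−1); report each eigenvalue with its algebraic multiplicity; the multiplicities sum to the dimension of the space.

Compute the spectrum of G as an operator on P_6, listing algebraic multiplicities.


λ = 1 (multiplicity 7)

image of 1: 1
image of x: x - 17/2
image of x^2: x^2 - 17x + 127/2
image of x^3: x^3 - (51/2)x^2 + (381/2)x - 1025/2
image of x^4: x^4 - 34x^3 + 381x^2 - 2050x + 8191/2
image of x^5: x^5 - (85/2)x^4 + 635x^3 - 5125x^2 + (40955/2)x - 65537/2
image of x^6: x^6 - 51x^5 + (1905/2)x^4 - 10250x^3 + (122865/2)x^2 - 196611x + 524287/2
the matrix is upper triangular; its diagonal is (1, 1, 1, 1, 1, 1, 1)
for a triangular matrix the eigenvalues are the diagonal entries, with algebraic multiplicity their repetition count


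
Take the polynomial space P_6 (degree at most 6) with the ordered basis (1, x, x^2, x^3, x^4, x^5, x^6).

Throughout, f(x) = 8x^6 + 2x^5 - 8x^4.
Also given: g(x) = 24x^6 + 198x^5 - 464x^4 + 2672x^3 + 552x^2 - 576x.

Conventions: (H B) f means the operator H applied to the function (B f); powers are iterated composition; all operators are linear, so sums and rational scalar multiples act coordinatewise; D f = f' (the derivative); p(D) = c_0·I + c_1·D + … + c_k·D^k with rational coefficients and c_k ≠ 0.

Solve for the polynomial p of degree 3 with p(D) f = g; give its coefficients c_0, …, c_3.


D^0 f = 8x^6 + 2x^5 - 8x^4
D^1 f = 48x^5 + 10x^4 - 32x^3
D^2 f = 240x^4 + 40x^3 - 96x^2
D^3 f = 960x^3 + 120x^2 - 192x
matching coefficients of g against c_0 f + c_1 Df + … from the top degree down determines the c_i
solution: c_0 = 3, c_1 = 4, c_2 = -2, c_3 = 3

c_0 = 3, c_1 = 4, c_2 = -2, c_3 = 3


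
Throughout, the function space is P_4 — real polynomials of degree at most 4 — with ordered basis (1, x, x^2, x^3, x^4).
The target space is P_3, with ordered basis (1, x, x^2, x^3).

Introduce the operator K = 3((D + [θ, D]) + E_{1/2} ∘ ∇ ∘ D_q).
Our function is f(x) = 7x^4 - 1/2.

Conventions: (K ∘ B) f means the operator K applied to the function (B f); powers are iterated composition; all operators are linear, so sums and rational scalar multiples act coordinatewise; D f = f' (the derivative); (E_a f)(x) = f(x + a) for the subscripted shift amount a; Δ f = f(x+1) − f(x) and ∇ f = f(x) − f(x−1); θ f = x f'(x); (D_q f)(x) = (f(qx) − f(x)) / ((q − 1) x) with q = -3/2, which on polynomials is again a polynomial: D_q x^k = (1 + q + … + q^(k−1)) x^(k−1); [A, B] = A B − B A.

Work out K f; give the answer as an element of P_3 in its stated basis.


D f = 28x^3
D f = 28x^3
θ D f = 84x^3
θ f = 28x^4
D θ f = 112x^3
[θ, D] f = -28x^3
(D + [θ, D]) f = 0
D_q f = -(91/8)x^3
∇ D_q f = -(273/8)x^2 + (273/8)x - 91/8
E_{1/2} ∇ D_q f = -(273/8)x^2 - 91/32
((D + [θ, D]) + E_{1/2} ∘ ∇ ∘ D_q) f = -(273/8)x^2 - 91/32
(3((D + [θ, D]) + E_{1/2} ∘ ∇ ∘ D_q)) f = -(819/8)x^2 - 273/32

the image equals g(x) = -(819/8)x^2 - 273/32


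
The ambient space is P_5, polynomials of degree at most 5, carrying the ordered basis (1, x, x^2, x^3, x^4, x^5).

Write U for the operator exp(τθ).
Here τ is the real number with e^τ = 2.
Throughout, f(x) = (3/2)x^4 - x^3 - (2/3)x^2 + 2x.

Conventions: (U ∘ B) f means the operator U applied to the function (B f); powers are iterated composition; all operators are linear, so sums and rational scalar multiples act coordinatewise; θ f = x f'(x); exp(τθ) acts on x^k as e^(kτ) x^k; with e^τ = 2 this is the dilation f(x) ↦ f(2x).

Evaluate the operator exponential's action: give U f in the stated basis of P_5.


the result is g(x) = 24x^4 - 8x^3 - (8/3)x^2 + 4x

exp(τθ) x^k = e^(kτ) x^k; with e^τ = 2 this sends x^k to 2^k x^k
x ↦ 2 x
x^2 ↦ 4 x^2
x^3 ↦ 8 x^3
x^4 ↦ 16 x^4
applying this coordinatewise to f: exp(τθ) f = 24x^4 - 8x^3 - (8/3)x^2 + 4x


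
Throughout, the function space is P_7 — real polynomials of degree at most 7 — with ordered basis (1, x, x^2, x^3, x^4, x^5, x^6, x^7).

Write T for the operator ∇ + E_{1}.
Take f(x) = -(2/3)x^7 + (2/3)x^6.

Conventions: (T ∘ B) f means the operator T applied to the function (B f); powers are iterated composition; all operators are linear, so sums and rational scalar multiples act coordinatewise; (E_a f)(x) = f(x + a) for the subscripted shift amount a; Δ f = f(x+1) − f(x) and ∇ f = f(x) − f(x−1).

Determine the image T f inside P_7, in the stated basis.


∇ f = -(14/3)x^6 + 18x^5 - (100/3)x^4 + (110/3)x^3 - 24x^2 + (26/3)x - 4/3
E_{1} f = -(2/3)x^7 - 4x^6 - 10x^5 - (40/3)x^4 - 10x^3 - 4x^2 - (2/3)x
(∇ + E_{1}) f = -(2/3)x^7 - (26/3)x^6 + 8x^5 - (140/3)x^4 + (80/3)x^3 - 28x^2 + 8x - 4/3

the image equals g(x) = -(2/3)x^7 - (26/3)x^6 + 8x^5 - (140/3)x^4 + (80/3)x^3 - 28x^2 + 8x - 4/3


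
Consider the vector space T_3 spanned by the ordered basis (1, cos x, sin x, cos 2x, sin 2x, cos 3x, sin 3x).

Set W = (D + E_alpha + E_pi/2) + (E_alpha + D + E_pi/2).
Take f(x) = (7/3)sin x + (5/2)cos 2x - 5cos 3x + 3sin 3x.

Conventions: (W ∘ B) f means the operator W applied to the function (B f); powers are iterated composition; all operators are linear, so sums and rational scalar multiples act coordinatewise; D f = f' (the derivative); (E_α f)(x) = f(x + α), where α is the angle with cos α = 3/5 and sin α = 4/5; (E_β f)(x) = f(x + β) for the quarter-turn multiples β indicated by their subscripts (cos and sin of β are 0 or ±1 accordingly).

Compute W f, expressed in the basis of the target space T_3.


D f = (7/3)cos x - 5sin 2x + 9cos 3x + 15sin 3x
E_alpha f = (28/15)cos x + (7/5)sin x - (7/10)cos 2x - (12/5)sin 2x + (717/125)cos 3x - (131/125)sin 3x
E_pi/2 f = (7/3)cos x - (5/2)cos 2x - 3cos 3x - 5sin 3x
(D + E_alpha + E_pi/2) f = (98/15)cos x + (7/5)sin x - (16/5)cos 2x - (37/5)sin 2x + (1467/125)cos 3x + (1119/125)sin 3x
E_alpha f = (28/15)cos x + (7/5)sin x - (7/10)cos 2x - (12/5)sin 2x + (717/125)cos 3x - (131/125)sin 3x
D f = (7/3)cos x - 5sin 2x + 9cos 3x + 15sin 3x
E_pi/2 f = (7/3)cos x - (5/2)cos 2x - 3cos 3x - 5sin 3x
(E_alpha + D + E_pi/2) f = (98/15)cos x + (7/5)sin x - (16/5)cos 2x - (37/5)sin 2x + (1467/125)cos 3x + (1119/125)sin 3x
((D + E_alpha + E_pi/2) + (E_alpha + D + E_pi/2)) f = (196/15)cos x + (14/5)sin x - (32/5)cos 2x - (74/5)sin 2x + (2934/125)cos 3x + (2238/125)sin 3x

the result is g(x) = (196/15)cos x + (14/5)sin x - (32/5)cos 2x - (74/5)sin 2x + (2934/125)cos 3x + (2238/125)sin 3x


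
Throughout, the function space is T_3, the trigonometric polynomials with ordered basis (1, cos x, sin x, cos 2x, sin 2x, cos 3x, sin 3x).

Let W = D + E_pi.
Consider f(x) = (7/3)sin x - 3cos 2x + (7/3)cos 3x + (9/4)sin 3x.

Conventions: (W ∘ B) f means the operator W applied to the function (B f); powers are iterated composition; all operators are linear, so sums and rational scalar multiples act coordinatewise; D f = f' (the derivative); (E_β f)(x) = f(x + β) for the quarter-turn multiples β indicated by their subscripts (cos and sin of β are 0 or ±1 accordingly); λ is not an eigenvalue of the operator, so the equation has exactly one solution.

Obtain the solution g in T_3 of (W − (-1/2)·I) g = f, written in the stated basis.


the image equals g(x) = -(28/15)cos x - (14/15)sin x - (18/25)cos 2x - (24/25)sin 2x - (95/111)cos 3x + (47/74)sin 3x

write g with unknown coordinates in the stated basis and equate coefficients in (W − (-1/2)·I) g = f
solving from the highest basis element down gives g = -(28/15)cos x - (14/15)sin x - (18/25)cos 2x - (24/25)sin 2x - (95/111)cos 3x + (47/74)sin 3x
check: W g = (14/15)cos x + (14/5)sin x - (66/25)cos 2x + (12/25)sin 2x + (613/222)cos 3x + (143/74)sin 3x
so W g − (-1/2)·g = (7/3)sin x - 3cos 2x + (7/3)cos 3x + (9/4)sin 3x = f ✓


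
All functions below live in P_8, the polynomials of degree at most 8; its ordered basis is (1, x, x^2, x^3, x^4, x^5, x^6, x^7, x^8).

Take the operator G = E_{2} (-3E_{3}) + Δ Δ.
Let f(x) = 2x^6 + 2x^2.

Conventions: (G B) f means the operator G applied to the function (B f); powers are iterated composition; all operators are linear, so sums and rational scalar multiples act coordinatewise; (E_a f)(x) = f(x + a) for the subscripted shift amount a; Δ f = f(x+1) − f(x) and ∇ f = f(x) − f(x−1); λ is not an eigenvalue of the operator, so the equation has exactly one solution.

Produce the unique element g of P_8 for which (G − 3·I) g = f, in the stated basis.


g(x) = -(1/3)x^6 + 5x^5 - (5/3)x^4 - (545/3)x^3 - (121/3)x^2 + (7810/3)x + 8731/18

write g with unknown coordinates in the stated basis and equate coefficients in (G − 3·I) g = f
solving from the highest basis element down gives g = -(1/3)x^6 + 5x^5 - (5/3)x^4 - (545/3)x^3 - (121/3)x^2 + (7810/3)x + 8731/18
check: G g = x^6 + 15x^5 - 5x^4 - 545x^3 - 119x^2 + 7810x + 8731/6
so G g − 3·g = 2x^6 + 2x^2 = f ✓


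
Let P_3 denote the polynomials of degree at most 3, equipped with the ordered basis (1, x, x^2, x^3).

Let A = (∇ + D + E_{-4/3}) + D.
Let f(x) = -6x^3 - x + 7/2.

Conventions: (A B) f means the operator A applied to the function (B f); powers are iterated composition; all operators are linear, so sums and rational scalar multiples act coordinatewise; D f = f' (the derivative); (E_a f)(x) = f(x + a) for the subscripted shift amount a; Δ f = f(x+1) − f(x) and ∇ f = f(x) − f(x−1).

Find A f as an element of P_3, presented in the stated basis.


g(x) = -6x^3 - 30x^2 - 15x + 181/18

∇ f = -18x^2 + 18x - 7
D f = -18x^2 - 1
E_{-4/3} f = -6x^3 + 24x^2 - 33x + 343/18
(∇ + D + E_{-4/3}) f = -6x^3 - 12x^2 - 15x + 199/18
D f = -18x^2 - 1
((∇ + D + E_{-4/3}) + D) f = -6x^3 - 30x^2 - 15x + 181/18


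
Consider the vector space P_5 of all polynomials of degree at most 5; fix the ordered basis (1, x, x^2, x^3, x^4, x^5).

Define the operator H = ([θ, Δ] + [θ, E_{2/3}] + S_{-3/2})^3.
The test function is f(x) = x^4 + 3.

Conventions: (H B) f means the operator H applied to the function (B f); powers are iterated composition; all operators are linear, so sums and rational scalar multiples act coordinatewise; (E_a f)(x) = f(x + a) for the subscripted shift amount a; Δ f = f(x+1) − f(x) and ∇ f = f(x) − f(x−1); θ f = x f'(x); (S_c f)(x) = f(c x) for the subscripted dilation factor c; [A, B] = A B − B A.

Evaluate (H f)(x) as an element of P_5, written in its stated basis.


g(x) = (531441/4096)x^4 - (8505/64)x^3 - (38283/64)x^2 - (46075/576)x + 863183/5184

Δ f = 4x^3 + 6x^2 + 4x + 1
θ Δ f = 12x^3 + 12x^2 + 4x
θ f = 4x^4
Δ θ f = 16x^3 + 24x^2 + 16x + 4
[θ, Δ] f = -4x^3 - 12x^2 - 12x - 4
E_{2/3} f = x^4 + (8/3)x^3 + (8/3)x^2 + (32/27)x + 259/81
θ E_{2/3} f = 4x^4 + 8x^3 + (16/3)x^2 + (32/27)x
θ f = 4x^4
E_{2/3} θ f = 4x^4 + (32/3)x^3 + (32/3)x^2 + (128/27)x + 64/81
[θ, E_{2/3}] f = -(8/3)x^3 - (16/3)x^2 - (32/9)x - 64/81
S_{-3/2} f = (81/16)x^4 + 3
([θ, Δ] + [θ, E_{2/3}] + S_{-3/2}) f = (81/16)x^4 - (20/3)x^3 - (52/3)x^2 - (140/9)x - 145/81
Δ ([θ, Δ] + [θ, E_{2/3}] + S_{-3/2}) f = (81/4)x^3 + (83/8)x^2 - (413/12)x - 4967/144
θ Δ ([θ, Δ] + [θ, E_{2/3}] + S_{-3/2}) f = (243/4)x^3 + (83/4)x^2 - (413/12)x
θ ([θ, Δ] + [θ, E_{2/3}] + S_{-3/2}) f = (81/4)x^4 - 20x^3 - (104/3)x^2 - (140/9)x
Δ θ ([θ, Δ] + [θ, E_{2/3}] + S_{-3/2}) f = 81x^3 + (123/2)x^2 - (145/3)x - 1799/36
[θ, Δ] ([θ, Δ] + [θ, E_{2/3}] + S_{-3/2}) f = -(81/4)x^3 - (163/4)x^2 + (167/12)x + 1799/36
E_{2/3} ([θ, Δ] + [θ, E_{2/3}] + S_{-3/2}) f = (81/16)x^4 + (41/6)x^3 - (103/6)x^2 - (374/9)x - 1688/81
θ E_{2/3} ([θ, Δ] + [θ, E_{2/3}] + S_{-3/2}) f = (81/4)x^4 + (41/2)x^3 - (103/3)x^2 - (374/9)x
θ ([θ, Δ] + [θ, E_{2/3}] + S_{-3/2}) f = (81/4)x^4 - 20x^3 - (104/3)x^2 - (140/9)x
E_{2/3} θ ([θ, Δ] + [θ, E_{2/3}] + S_{-3/2}) f = (81/4)x^4 + 34x^3 - (62/3)x^2 - (580/9)x - 748/27
[θ, E_{2/3}] ([θ, Δ] + [θ, E_{2/3}] + S_{-3/2}) f = -(27/2)x^3 - (41/3)x^2 + (206/9)x + 748/27
S_{-3/2} ([θ, Δ] + [θ, E_{2/3}] + S_{-3/2}) f = (6561/256)x^4 + (45/2)x^3 - 39x^2 + (70/3)x - 145/81
([θ, Δ] + [θ, E_{2/3}] + S_{-3/2}) ([θ, Δ] + [θ, E_{2/3}] + S_{-3/2}) f = (6561/256)x^4 - (45/4)x^3 - (1121/12)x^2 + (2165/36)x + 24587/324
Δ ([θ, Δ] + [θ, E_{2/3}] + S_{-3/2}) ([θ, Δ] + [θ, E_{2/3}] + S_{-3/2}) f = (6561/64)x^3 + (15363/128)x^2 - (22669/192)x - 43543/2304
θ Δ ([θ, Δ] + [θ, E_{2/3}] + S_{-3/2}) ([θ, Δ] + [θ, E_{2/3}] + S_{-3/2}) f = (19683/64)x^3 + (15363/64)x^2 - (22669/192)x
θ ([θ, Δ] + [θ, E_{2/3}] + S_{-3/2}) ([θ, Δ] + [θ, E_{2/3}] + S_{-3/2}) f = (6561/64)x^4 - (135/4)x^3 - (1121/6)x^2 + (2165/36)x
Δ θ ([θ, Δ] + [θ, E_{2/3}] + S_{-3/2}) ([θ, Δ] + [θ, E_{2/3}] + S_{-3/2}) f = (6561/16)x^3 + (16443/32)x^2 - (3113/48)x - 33367/576
[θ, Δ] ([θ, Δ] + [θ, E_{2/3}] + S_{-3/2}) ([θ, Δ] + [θ, E_{2/3}] + S_{-3/2}) f = -(6561/64)x^3 - (17523/64)x^2 - (10217/192)x + 33367/576
E_{2/3} ([θ, Δ] + [θ, E_{2/3}] + S_{-3/2}) ([θ, Δ] + [θ, E_{2/3}] + S_{-3/2}) f = (6561/256)x^4 + (1827/32)x^3 - (4567/96)x^2 - (1177/24)x + 98741/1296
θ E_{2/3} ([θ, Δ] + [θ, E_{2/3}] + S_{-3/2}) ([θ, Δ] + [θ, E_{2/3}] + S_{-3/2}) f = (6561/64)x^4 + (5481/32)x^3 - (4567/48)x^2 - (1177/24)x
θ ([θ, Δ] + [θ, E_{2/3}] + S_{-3/2}) ([θ, Δ] + [θ, E_{2/3}] + S_{-3/2}) f = (6561/64)x^4 - (135/4)x^3 - (1121/6)x^2 + (2165/36)x
E_{2/3} θ ([θ, Δ] + [θ, E_{2/3}] + S_{-3/2}) ([θ, Δ] + [θ, E_{2/3}] + S_{-3/2}) f = (6561/64)x^4 + (1917/8)x^3 + (457/24)x^2 - (4049/36)x - 1177/36
[θ, E_{2/3}] ([θ, Δ] + [θ, E_{2/3}] + S_{-3/2}) ([θ, Δ] + [θ, E_{2/3}] + S_{-3/2}) f = -(2187/32)x^3 - (1827/16)x^2 + (4567/72)x + 1177/36
S_{-3/2} ([θ, Δ] + [θ, E_{2/3}] + S_{-3/2}) ([θ, Δ] + [θ, E_{2/3}] + S_{-3/2}) f = (531441/4096)x^4 + (1215/32)x^3 - (3363/16)x^2 - (2165/24)x + 24587/324
([θ, Δ] + [θ, E_{2/3}] + S_{-3/2}) ([θ, Δ] + [θ, E_{2/3}] + S_{-3/2}) ([θ, Δ] + [θ, E_{2/3}] + S_{-3/2}) f = (531441/4096)x^4 - (8505/64)x^3 - (38283/64)x^2 - (46075/576)x + 863183/5184
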